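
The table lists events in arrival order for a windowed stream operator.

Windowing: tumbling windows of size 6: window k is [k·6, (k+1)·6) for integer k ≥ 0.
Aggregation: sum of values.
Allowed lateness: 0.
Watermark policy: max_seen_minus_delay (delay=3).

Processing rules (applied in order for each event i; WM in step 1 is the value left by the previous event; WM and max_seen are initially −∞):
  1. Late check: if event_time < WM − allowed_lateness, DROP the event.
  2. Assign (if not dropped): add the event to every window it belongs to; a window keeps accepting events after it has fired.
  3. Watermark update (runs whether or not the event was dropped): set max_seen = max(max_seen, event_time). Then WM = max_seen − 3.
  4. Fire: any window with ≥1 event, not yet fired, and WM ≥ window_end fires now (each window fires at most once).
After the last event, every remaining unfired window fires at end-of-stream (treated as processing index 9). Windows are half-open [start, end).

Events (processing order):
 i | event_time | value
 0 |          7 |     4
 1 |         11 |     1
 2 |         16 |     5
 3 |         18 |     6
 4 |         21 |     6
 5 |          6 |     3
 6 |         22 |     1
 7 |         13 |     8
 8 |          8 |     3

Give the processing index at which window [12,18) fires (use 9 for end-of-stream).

i=0 t=7 v=4: → [6,12); WM=4
i=1 t=11 v=1: → [6,12); WM=8
i=2 t=16 v=5: → [12,18); WM=13; [6,12) fires=5
i=3 t=18 v=6: → [18,24); WM=15
i=4 t=21 v=6: → [18,24); WM=18; [12,18) fires=5
i=5 t=6 v=3: DROP (t<18-0); WM=18
i=6 t=22 v=1: → [18,24); WM=19
i=7 t=13 v=8: DROP (t<19-0); WM=19
i=8 t=8 v=3: DROP (t<19-0); WM=19

4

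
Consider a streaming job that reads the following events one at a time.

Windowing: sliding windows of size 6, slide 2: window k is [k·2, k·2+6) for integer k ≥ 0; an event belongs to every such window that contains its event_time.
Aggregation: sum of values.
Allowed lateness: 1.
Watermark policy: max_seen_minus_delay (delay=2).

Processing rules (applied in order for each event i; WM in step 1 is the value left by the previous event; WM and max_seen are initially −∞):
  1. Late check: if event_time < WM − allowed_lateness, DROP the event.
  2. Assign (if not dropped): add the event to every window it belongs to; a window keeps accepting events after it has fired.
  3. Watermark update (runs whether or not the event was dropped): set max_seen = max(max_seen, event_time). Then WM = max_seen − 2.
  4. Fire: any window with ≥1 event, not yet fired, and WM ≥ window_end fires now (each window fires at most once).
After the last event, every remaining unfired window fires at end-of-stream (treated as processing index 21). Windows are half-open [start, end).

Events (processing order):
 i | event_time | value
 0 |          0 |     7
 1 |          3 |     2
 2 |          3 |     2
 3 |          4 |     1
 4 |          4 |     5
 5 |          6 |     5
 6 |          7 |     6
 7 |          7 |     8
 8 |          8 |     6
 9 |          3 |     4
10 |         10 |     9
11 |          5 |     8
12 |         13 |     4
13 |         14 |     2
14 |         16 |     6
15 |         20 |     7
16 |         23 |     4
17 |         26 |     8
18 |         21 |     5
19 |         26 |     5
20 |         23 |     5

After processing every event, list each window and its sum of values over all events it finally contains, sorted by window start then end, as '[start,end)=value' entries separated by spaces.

[0,6)=17 [2,8)=29 [4,10)=31 [6,12)=34 [8,14)=19 [10,16)=15 [12,18)=12 [14,20)=8 [16,22)=13 [18,24)=16 [20,26)=16 [22,28)=22 [24,30)=13 [26,32)=13

i=0 t=0 v=7: → [0,6); WM=-2
i=1 t=3 v=2: → [2,8),[0,6); WM=1
i=2 t=3 v=2: → [2,8),[0,6); WM=1
i=3 t=4 v=1: → [4,10),[2,8),[0,6); WM=2
i=4 t=4 v=5: → [4,10),[2,8),[0,6); WM=2
i=5 t=6 v=5: → [6,12),[4,10),[2,8); WM=4
i=6 t=7 v=6: → [6,12),[4,10),[2,8); WM=5
i=7 t=7 v=8: → [6,12),[4,10),[2,8); WM=5
i=8 t=8 v=6: → [8,14),[6,12),[4,10); WM=6; [0,6) fires=17
i=9 t=3 v=4: DROP (t<6-1); WM=6
i=10 t=10 v=9: → [10,16),[8,14),[6,12); WM=8; [2,8) fires=29
i=11 t=5 v=8: DROP (t<8-1); WM=8
i=12 t=13 v=4: → [12,18),[10,16),[8,14); WM=11; [4,10) fires=31
i=13 t=14 v=2: → [14,20),[12,18),[10,16); WM=12; [6,12) fires=34
i=14 t=16 v=6: → [16,22),[14,20),[12,18); WM=14; [8,14) fires=19
i=15 t=20 v=7: → [20,26),[18,24),[16,22); WM=18; [10,16) fires=15 [12,18) fires=12
i=16 t=23 v=4: → [22,28),[20,26),[18,24); WM=21; [14,20) fires=8
i=17 t=26 v=8: → [26,32),[24,30),[22,28); WM=24; [16,22) fires=13 [18,24) fires=11
i=18 t=21 v=5: DROP (t<24-1); WM=24
i=19 t=26 v=5: → [26,32),[24,30),[22,28); WM=24
i=20 t=23 v=5: → [22,28),[20,26),[18,24); WM=24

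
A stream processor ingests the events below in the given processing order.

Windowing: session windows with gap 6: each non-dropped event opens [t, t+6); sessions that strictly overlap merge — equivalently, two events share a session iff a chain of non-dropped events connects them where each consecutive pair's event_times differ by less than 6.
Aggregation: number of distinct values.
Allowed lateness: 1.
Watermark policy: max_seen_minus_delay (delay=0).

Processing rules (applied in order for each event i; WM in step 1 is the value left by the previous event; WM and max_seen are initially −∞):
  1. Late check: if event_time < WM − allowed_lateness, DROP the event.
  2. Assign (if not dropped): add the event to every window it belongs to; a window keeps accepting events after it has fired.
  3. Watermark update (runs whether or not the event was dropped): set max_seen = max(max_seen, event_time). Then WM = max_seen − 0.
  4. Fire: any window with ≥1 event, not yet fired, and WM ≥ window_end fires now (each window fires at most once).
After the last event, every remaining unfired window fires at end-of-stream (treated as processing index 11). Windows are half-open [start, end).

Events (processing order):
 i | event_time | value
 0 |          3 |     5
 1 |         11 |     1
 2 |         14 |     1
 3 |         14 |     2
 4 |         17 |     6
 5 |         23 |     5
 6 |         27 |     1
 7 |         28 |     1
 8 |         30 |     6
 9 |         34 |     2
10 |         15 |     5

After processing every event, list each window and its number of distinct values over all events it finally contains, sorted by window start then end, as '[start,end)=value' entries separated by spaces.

[3,9)=1 [11,23)=3 [23,40)=4

i=0 t=3 v=5: → [3,9); WM=3
i=1 t=11 v=1: → [11,17); WM=11
i=2 t=14 v=1: → [11,20); WM=14
i=3 t=14 v=2: → [11,20); WM=14
i=4 t=17 v=6: → [11,23); WM=17
i=5 t=23 v=5: → [23,29); WM=23
i=6 t=27 v=1: → [23,33); WM=27
i=7 t=28 v=1: → [23,34); WM=28
i=8 t=30 v=6: → [23,36); WM=30
i=9 t=34 v=2: → [23,40); WM=34
i=10 t=15 v=5: DROP (t<34-1); WM=34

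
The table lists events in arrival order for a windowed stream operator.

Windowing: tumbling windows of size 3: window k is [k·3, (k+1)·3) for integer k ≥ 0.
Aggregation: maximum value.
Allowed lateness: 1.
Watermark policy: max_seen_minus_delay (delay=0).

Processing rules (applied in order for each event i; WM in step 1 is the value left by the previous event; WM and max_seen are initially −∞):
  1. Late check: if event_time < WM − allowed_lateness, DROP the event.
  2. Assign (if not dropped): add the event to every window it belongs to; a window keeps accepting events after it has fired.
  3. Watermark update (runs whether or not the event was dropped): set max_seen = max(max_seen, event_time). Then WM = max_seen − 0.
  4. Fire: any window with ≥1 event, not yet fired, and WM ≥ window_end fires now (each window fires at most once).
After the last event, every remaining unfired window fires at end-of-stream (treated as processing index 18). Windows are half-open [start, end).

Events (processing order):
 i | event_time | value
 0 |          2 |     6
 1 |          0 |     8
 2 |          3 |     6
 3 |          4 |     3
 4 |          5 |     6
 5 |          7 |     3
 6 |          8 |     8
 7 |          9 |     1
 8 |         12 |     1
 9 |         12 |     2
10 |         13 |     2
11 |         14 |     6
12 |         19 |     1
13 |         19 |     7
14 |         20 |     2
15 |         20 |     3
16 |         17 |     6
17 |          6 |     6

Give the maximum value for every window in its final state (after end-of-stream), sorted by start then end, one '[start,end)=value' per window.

[0,3)=6 [3,6)=6 [6,9)=8 [9,12)=1 [12,15)=6 [18,21)=7

i=0 t=2 v=6: → [0,3); WM=2
i=1 t=0 v=8: DROP (t<2-1); WM=2
i=2 t=3 v=6: → [3,6); WM=3; [0,3) fires=6
i=3 t=4 v=3: → [3,6); WM=4
i=4 t=5 v=6: → [3,6); WM=5
i=5 t=7 v=3: → [6,9); WM=7; [3,6) fires=6
i=6 t=8 v=8: → [6,9); WM=8
i=7 t=9 v=1: → [9,12); WM=9; [6,9) fires=8
i=8 t=12 v=1: → [12,15); WM=12; [9,12) fires=1
i=9 t=12 v=2: → [12,15); WM=12
i=10 t=13 v=2: → [12,15); WM=13
i=11 t=14 v=6: → [12,15); WM=14
i=12 t=19 v=1: → [18,21); WM=19; [12,15) fires=6
i=13 t=19 v=7: → [18,21); WM=19
i=14 t=20 v=2: → [18,21); WM=20
i=15 t=20 v=3: → [18,21); WM=20
i=16 t=17 v=6: DROP (t<20-1); WM=20
i=17 t=6 v=6: DROP (t<20-1); WM=20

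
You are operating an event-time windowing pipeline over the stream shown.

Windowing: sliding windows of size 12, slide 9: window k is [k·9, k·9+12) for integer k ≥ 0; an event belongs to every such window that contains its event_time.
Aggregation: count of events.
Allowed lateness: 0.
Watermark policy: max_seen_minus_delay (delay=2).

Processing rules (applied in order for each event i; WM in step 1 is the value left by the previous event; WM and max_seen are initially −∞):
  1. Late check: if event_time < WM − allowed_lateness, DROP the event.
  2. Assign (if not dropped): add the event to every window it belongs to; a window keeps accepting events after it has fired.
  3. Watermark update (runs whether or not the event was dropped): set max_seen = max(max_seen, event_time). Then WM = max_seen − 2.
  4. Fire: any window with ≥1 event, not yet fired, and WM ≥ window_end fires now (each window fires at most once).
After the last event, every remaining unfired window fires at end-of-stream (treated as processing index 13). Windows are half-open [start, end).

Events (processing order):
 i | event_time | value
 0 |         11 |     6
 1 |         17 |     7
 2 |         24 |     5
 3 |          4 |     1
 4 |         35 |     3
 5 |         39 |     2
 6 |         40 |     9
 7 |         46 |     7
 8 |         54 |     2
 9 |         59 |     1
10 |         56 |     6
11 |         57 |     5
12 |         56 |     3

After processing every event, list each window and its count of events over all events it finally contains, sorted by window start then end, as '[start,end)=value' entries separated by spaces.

[0,12)=1 [9,21)=2 [18,30)=1 [27,39)=1 [36,48)=3 [45,57)=2 [54,66)=3

i=0 t=11 v=6: → [9,21),[0,12); WM=9
i=1 t=17 v=7: → [9,21); WM=15; [0,12) fires=1
i=2 t=24 v=5: → [18,30); WM=22; [9,21) fires=2
i=3 t=4 v=1: DROP (t<22-0); WM=22
i=4 t=35 v=3: → [27,39); WM=33; [18,30) fires=1
i=5 t=39 v=2: → [36,48); WM=37
i=6 t=40 v=9: → [36,48); WM=38
i=7 t=46 v=7: → [45,57),[36,48); WM=44; [27,39) fires=1
i=8 t=54 v=2: → [54,66),[45,57); WM=52; [36,48) fires=3
i=9 t=59 v=1: → [54,66); WM=57; [45,57) fires=2
i=10 t=56 v=6: DROP (t<57-0); WM=57
i=11 t=57 v=5: → [54,66); WM=57
i=12 t=56 v=3: DROP (t<57-0); WM=57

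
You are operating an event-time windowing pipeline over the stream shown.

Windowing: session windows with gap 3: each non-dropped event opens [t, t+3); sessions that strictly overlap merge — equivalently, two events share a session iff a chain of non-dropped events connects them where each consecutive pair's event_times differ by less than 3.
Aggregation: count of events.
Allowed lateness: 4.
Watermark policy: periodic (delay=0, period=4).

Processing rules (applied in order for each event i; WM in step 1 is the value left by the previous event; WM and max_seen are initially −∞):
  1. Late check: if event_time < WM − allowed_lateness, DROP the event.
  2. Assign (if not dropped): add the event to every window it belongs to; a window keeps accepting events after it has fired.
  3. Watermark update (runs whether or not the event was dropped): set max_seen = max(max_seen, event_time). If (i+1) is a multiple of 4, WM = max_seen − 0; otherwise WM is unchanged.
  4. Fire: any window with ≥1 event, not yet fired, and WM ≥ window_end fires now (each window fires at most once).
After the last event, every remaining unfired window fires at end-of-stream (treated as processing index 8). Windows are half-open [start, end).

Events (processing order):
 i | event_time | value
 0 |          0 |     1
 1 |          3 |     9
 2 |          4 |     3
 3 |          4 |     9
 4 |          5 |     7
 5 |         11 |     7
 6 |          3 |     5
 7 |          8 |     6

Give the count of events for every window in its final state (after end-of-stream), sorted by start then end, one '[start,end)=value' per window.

[0,3)=1 [3,8)=5 [8,11)=1 [11,14)=1

i=0 t=0 v=1: → [0,3); WM=−∞
i=1 t=3 v=9: → [3,6); WM=−∞
i=2 t=4 v=3: → [3,7); WM=−∞
i=3 t=4 v=9: → [3,7); WM=4
i=4 t=5 v=7: → [3,8); WM=4
i=5 t=11 v=7: → [11,14); WM=4
i=6 t=3 v=5: → [3,8); WM=4
i=7 t=8 v=6: → [8,11); WM=11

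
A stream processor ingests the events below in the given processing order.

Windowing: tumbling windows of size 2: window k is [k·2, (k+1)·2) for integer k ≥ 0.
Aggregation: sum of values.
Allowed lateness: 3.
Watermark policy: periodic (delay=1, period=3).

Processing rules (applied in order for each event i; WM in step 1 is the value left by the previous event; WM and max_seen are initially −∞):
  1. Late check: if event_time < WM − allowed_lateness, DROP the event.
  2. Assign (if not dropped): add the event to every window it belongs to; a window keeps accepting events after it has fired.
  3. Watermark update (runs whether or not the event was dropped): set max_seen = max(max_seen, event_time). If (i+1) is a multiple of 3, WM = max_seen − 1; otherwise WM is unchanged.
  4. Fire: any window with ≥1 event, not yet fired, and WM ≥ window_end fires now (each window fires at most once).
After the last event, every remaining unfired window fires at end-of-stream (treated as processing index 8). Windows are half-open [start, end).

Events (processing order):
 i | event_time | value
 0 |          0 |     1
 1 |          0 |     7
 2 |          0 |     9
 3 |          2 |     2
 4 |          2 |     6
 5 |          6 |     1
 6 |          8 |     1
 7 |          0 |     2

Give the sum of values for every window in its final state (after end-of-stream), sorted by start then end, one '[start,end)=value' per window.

i=0 t=0 v=1: → [0,2); WM=−∞
i=1 t=0 v=7: → [0,2); WM=−∞
i=2 t=0 v=9: → [0,2); WM=-1
i=3 t=2 v=2: → [2,4); WM=-1
i=4 t=2 v=6: → [2,4); WM=-1
i=5 t=6 v=1: → [6,8); WM=5; [0,2) fires=17 [2,4) fires=8
i=6 t=8 v=1: → [8,10); WM=5
i=7 t=0 v=2: DROP (t<5-3); WM=5

[0,2)=17 [2,4)=8 [6,8)=1 [8,10)=1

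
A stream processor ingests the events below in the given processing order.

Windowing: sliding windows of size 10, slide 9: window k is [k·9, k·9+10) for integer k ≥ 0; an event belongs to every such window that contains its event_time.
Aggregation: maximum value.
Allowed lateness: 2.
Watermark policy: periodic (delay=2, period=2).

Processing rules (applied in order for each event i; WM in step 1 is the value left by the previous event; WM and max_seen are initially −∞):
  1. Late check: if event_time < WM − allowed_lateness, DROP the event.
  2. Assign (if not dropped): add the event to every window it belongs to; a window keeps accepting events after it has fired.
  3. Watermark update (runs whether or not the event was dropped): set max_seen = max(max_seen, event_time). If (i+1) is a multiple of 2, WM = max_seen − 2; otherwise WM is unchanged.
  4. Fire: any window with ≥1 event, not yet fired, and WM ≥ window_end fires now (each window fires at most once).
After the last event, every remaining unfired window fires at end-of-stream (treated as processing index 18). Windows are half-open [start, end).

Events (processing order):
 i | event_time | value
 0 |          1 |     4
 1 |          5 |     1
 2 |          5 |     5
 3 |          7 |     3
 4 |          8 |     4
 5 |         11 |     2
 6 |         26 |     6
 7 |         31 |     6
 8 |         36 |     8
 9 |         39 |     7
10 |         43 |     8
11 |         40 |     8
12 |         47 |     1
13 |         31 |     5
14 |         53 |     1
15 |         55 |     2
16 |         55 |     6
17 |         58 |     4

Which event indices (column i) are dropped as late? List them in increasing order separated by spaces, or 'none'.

13

i=0 t=1 v=4: → [0,10); WM=−∞
i=1 t=5 v=1: → [0,10); WM=3
i=2 t=5 v=5: → [0,10); WM=3
i=3 t=7 v=3: → [0,10); WM=5
i=4 t=8 v=4: → [0,10); WM=5
i=5 t=11 v=2: → [9,19); WM=9
i=6 t=26 v=6: → [18,28); WM=9
i=7 t=31 v=6: → [27,37); WM=29; [0,10) fires=5 [9,19) fires=2 [18,28) fires=6
i=8 t=36 v=8: → [36,46),[27,37); WM=29
i=9 t=39 v=7: → [36,46); WM=37; [27,37) fires=8
i=10 t=43 v=8: → [36,46); WM=37
i=11 t=40 v=8: → [36,46); WM=41
i=12 t=47 v=1: → [45,55); WM=41
i=13 t=31 v=5: DROP (t<41-2); WM=45
i=14 t=53 v=1: → [45,55); WM=45
i=15 t=55 v=2: → [54,64); WM=53; [36,46) fires=8
i=16 t=55 v=6: → [54,64); WM=53
i=17 t=58 v=4: → [54,64); WM=56; [45,55) fires=1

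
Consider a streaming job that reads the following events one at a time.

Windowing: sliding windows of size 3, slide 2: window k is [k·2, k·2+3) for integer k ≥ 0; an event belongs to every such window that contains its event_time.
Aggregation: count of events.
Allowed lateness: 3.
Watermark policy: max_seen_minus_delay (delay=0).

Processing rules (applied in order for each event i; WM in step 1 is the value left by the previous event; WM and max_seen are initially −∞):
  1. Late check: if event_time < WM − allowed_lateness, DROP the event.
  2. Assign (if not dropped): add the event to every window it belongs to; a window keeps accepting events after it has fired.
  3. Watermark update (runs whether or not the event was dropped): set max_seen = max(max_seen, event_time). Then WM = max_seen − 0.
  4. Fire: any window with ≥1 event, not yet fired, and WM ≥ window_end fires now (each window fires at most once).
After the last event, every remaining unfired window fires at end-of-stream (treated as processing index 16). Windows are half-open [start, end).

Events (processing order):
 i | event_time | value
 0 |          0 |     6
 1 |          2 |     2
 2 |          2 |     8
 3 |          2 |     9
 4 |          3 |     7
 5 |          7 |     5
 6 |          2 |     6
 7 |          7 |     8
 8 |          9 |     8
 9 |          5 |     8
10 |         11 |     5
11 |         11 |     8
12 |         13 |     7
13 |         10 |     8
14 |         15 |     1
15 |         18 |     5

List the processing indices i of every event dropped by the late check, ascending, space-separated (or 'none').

6 9

i=0 t=0 v=6: → [0,3); WM=0
i=1 t=2 v=2: → [2,5),[0,3); WM=2
i=2 t=2 v=8: → [2,5),[0,3); WM=2
i=3 t=2 v=9: → [2,5),[0,3); WM=2
i=4 t=3 v=7: → [2,5); WM=3; [0,3) fires=4
i=5 t=7 v=5: → [6,9); WM=7; [2,5) fires=4
i=6 t=2 v=6: DROP (t<7-3); WM=7
i=7 t=7 v=8: → [6,9); WM=7
i=8 t=9 v=8: → [8,11); WM=9; [6,9) fires=2
i=9 t=5 v=8: DROP (t<9-3); WM=9
i=10 t=11 v=5: → [10,13); WM=11; [8,11) fires=1
i=11 t=11 v=8: → [10,13); WM=11
i=12 t=13 v=7: → [12,15); WM=13; [10,13) fires=2
i=13 t=10 v=8: → [10,13),[8,11); WM=13
i=14 t=15 v=1: → [14,17); WM=15; [12,15) fires=1
i=15 t=18 v=5: → [18,21),[16,19); WM=18; [14,17) fires=1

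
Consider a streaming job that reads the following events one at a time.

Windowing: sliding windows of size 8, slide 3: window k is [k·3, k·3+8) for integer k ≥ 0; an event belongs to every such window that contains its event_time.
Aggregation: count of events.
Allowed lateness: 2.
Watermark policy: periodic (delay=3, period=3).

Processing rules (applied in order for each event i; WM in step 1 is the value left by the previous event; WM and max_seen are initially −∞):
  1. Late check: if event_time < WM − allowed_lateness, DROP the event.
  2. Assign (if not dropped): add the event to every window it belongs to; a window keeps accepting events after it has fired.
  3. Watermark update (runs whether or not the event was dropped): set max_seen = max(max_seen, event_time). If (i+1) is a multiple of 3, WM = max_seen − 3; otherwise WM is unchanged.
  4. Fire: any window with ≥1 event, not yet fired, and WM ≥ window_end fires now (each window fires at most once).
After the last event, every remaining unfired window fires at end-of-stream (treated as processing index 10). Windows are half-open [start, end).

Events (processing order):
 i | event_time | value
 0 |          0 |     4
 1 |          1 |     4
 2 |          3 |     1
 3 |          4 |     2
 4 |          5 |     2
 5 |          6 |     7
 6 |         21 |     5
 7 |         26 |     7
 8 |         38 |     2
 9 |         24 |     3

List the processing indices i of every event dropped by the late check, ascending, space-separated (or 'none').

9

i=0 t=0 v=4: → [0,8); WM=−∞
i=1 t=1 v=4: → [0,8); WM=−∞
i=2 t=3 v=1: → [3,11),[0,8); WM=0
i=3 t=4 v=2: → [3,11),[0,8); WM=0
i=4 t=5 v=2: → [3,11),[0,8); WM=0
i=5 t=6 v=7: → [6,14),[3,11),[0,8); WM=3
i=6 t=21 v=5: → [21,29),[18,26),[15,23); WM=3
i=7 t=26 v=7: → [24,32),[21,29); WM=3
i=8 t=38 v=2: → [36,44),[33,41); WM=35; [0,8) fires=6 [3,11) fires=4 [6,14) fires=1 [15,23) fires=1 [18,26) fires=1 [21,29) fires=2 [24,32) fires=1
i=9 t=24 v=3: DROP (t<35-2); WM=35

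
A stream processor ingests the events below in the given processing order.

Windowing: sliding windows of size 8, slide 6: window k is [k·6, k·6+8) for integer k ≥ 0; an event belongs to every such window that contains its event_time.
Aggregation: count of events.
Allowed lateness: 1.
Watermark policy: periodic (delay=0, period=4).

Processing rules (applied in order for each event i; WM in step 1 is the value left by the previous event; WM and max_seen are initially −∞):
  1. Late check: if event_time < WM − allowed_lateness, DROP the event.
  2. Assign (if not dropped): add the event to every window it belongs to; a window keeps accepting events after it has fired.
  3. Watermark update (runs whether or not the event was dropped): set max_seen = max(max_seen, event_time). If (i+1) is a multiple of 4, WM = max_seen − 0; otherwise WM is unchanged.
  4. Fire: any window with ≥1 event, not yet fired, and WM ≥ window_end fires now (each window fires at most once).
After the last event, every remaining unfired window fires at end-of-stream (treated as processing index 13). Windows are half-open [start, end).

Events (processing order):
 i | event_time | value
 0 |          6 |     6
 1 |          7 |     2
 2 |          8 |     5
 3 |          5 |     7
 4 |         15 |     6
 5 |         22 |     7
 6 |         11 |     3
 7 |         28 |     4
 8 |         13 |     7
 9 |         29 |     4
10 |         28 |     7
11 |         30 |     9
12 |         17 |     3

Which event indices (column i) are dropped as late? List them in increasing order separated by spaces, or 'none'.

i=0 t=6 v=6: → [6,14),[0,8); WM=−∞
i=1 t=7 v=2: → [6,14),[0,8); WM=−∞
i=2 t=8 v=5: → [6,14); WM=−∞
i=3 t=5 v=7: → [0,8); WM=8; [0,8) fires=3
i=4 t=15 v=6: → [12,20); WM=8
i=5 t=22 v=7: → [18,26); WM=8
i=6 t=11 v=3: → [6,14); WM=8
i=7 t=28 v=4: → [24,32); WM=28; [6,14) fires=4 [12,20) fires=1 [18,26) fires=1
i=8 t=13 v=7: DROP (t<28-1); WM=28
i=9 t=29 v=4: → [24,32); WM=28
i=10 t=28 v=7: → [24,32); WM=28
i=11 t=30 v=9: → [30,38),[24,32); WM=30
i=12 t=17 v=3: DROP (t<30-1); WM=30

8 12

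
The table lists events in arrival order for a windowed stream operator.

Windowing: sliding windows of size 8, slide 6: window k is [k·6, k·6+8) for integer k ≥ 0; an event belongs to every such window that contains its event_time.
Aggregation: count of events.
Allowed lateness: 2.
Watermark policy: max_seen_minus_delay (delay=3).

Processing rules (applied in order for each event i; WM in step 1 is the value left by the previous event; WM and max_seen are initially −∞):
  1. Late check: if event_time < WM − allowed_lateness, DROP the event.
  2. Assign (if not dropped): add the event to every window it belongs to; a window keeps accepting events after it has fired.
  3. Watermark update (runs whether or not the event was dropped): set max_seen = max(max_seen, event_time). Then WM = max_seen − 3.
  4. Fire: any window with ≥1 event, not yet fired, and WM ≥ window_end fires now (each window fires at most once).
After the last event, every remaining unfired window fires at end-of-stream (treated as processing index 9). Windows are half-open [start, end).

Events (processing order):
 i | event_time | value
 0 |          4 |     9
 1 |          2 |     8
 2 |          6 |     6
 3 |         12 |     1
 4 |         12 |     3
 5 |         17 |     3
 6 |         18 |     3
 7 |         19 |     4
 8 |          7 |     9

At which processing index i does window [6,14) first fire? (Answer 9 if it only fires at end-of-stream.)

i=0 t=4 v=9: → [0,8); WM=1
i=1 t=2 v=8: → [0,8); WM=1
i=2 t=6 v=6: → [6,14),[0,8); WM=3
i=3 t=12 v=1: → [12,20),[6,14); WM=9; [0,8) fires=3
i=4 t=12 v=3: → [12,20),[6,14); WM=9
i=5 t=17 v=3: → [12,20); WM=14; [6,14) fires=3
i=6 t=18 v=3: → [18,26),[12,20); WM=15
i=7 t=19 v=4: → [18,26),[12,20); WM=16
i=8 t=7 v=9: DROP (t<16-2); WM=16

5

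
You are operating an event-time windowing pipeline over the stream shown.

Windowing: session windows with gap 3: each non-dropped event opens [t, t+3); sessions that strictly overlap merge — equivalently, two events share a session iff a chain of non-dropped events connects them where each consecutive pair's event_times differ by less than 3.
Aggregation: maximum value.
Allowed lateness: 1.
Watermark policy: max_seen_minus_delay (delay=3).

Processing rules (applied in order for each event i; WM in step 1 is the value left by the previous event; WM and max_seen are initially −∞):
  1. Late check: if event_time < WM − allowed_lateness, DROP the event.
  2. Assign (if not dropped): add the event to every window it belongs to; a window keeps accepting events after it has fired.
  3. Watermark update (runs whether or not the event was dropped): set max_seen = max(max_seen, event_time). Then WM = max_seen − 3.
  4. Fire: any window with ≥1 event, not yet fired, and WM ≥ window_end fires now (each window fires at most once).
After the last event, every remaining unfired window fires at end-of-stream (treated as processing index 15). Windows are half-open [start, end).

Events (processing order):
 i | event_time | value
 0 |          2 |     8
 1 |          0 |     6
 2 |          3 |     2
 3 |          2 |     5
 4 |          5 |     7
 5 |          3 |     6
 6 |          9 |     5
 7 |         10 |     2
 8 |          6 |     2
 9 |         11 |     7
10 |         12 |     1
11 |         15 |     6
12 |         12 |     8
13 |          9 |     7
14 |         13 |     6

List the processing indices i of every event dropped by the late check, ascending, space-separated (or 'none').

i=0 t=2 v=8: → [2,5); WM=-1
i=1 t=0 v=6: → [0,5); WM=-1
i=2 t=3 v=2: → [0,6); WM=0
i=3 t=2 v=5: → [0,6); WM=0
i=4 t=5 v=7: → [0,8); WM=2
i=5 t=3 v=6: → [0,8); WM=2
i=6 t=9 v=5: → [9,12); WM=6
i=7 t=10 v=2: → [9,13); WM=7
i=8 t=6 v=2: → [0,9); WM=7
i=9 t=11 v=7: → [9,14); WM=8
i=10 t=12 v=1: → [9,15); WM=9
i=11 t=15 v=6: → [15,18); WM=12
i=12 t=12 v=8: → [9,15); WM=12
i=13 t=9 v=7: DROP (t<12-1); WM=12
i=14 t=13 v=6: → [9,18); WM=12

13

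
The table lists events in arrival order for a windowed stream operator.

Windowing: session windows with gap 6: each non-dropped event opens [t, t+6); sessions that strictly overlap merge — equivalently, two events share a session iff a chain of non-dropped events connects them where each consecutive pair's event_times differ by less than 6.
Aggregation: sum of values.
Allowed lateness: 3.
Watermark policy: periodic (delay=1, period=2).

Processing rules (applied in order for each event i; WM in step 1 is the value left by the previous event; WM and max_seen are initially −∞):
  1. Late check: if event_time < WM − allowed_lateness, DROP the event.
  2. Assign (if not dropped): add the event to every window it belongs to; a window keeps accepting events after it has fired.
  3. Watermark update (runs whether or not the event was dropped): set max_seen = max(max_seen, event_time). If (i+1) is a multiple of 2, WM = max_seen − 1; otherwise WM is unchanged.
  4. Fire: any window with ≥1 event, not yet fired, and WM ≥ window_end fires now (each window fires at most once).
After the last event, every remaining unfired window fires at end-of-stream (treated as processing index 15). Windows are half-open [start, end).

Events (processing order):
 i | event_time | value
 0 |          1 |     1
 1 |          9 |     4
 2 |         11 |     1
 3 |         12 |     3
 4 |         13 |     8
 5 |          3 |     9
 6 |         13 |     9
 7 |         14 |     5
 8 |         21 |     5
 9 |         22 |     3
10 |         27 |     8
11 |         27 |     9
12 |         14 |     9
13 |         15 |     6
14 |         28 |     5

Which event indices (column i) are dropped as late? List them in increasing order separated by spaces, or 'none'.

5 12 13

i=0 t=1 v=1: → [1,7); WM=−∞
i=1 t=9 v=4: → [9,15); WM=8
i=2 t=11 v=1: → [9,17); WM=8
i=3 t=12 v=3: → [9,18); WM=11
i=4 t=13 v=8: → [9,19); WM=11
i=5 t=3 v=9: DROP (t<11-3); WM=12
i=6 t=13 v=9: → [9,19); WM=12
i=7 t=14 v=5: → [9,20); WM=13
i=8 t=21 v=5: → [21,27); WM=13
i=9 t=22 v=3: → [21,28); WM=21
i=10 t=27 v=8: → [21,33); WM=21
i=11 t=27 v=9: → [21,33); WM=26
i=12 t=14 v=9: DROP (t<26-3); WM=26
i=13 t=15 v=6: DROP (t<26-3); WM=26
i=14 t=28 v=5: → [21,34); WM=26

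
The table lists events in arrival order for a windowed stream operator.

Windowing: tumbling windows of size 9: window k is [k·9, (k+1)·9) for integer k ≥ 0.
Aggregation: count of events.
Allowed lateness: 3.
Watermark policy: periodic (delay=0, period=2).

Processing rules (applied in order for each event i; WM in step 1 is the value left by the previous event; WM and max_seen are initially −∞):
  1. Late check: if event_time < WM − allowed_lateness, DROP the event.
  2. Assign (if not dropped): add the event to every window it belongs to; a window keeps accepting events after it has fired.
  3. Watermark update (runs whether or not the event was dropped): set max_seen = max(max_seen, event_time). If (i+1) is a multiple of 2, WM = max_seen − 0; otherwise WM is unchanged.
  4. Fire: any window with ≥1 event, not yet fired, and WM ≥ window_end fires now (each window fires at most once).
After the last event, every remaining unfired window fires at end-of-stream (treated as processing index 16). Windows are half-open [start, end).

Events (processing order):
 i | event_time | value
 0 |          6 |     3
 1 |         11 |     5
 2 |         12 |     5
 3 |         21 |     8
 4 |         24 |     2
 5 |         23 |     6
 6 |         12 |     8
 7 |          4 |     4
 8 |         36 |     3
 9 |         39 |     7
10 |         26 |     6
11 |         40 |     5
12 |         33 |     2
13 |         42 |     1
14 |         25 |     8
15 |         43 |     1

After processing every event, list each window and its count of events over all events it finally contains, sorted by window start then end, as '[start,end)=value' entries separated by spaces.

i=0 t=6 v=3: → [0,9); WM=−∞
i=1 t=11 v=5: → [9,18); WM=11; [0,9) fires=1
i=2 t=12 v=5: → [9,18); WM=11
i=3 t=21 v=8: → [18,27); WM=21; [9,18) fires=2
i=4 t=24 v=2: → [18,27); WM=21
i=5 t=23 v=6: → [18,27); WM=24
i=6 t=12 v=8: DROP (t<24-3); WM=24
i=7 t=4 v=4: DROP (t<24-3); WM=24
i=8 t=36 v=3: → [36,45); WM=24
i=9 t=39 v=7: → [36,45); WM=39; [18,27) fires=3
i=10 t=26 v=6: DROP (t<39-3); WM=39
i=11 t=40 v=5: → [36,45); WM=40
i=12 t=33 v=2: DROP (t<40-3); WM=40
i=13 t=42 v=1: → [36,45); WM=42
i=14 t=25 v=8: DROP (t<42-3); WM=42
i=15 t=43 v=1: → [36,45); WM=43

[0,9)=1 [9,18)=2 [18,27)=3 [36,45)=5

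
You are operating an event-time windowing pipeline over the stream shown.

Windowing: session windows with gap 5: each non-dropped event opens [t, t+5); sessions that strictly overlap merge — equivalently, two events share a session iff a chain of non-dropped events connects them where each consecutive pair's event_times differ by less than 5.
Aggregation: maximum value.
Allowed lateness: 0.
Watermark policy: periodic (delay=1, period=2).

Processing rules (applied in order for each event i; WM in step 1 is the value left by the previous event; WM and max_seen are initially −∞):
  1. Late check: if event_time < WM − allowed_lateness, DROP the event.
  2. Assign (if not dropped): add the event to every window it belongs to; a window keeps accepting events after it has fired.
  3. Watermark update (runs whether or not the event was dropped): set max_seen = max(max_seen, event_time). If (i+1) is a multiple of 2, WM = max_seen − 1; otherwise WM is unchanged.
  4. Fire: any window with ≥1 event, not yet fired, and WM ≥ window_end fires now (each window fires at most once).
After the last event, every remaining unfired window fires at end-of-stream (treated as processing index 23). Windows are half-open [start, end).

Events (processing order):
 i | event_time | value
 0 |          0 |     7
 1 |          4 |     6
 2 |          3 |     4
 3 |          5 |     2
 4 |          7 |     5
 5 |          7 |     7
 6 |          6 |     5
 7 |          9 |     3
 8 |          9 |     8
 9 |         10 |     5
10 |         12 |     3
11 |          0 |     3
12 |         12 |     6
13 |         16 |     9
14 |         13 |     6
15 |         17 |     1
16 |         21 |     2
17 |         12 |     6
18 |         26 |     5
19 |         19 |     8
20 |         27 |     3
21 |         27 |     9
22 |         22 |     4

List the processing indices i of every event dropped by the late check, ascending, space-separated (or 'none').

11 14 17 19 22

i=0 t=0 v=7: → [0,5); WM=−∞
i=1 t=4 v=6: → [0,9); WM=3
i=2 t=3 v=4: → [0,9); WM=3
i=3 t=5 v=2: → [0,10); WM=4
i=4 t=7 v=5: → [0,12); WM=4
i=5 t=7 v=7: → [0,12); WM=6
i=6 t=6 v=5: → [0,12); WM=6
i=7 t=9 v=3: → [0,14); WM=8
i=8 t=9 v=8: → [0,14); WM=8
i=9 t=10 v=5: → [0,15); WM=9
i=10 t=12 v=3: → [0,17); WM=9
i=11 t=0 v=3: DROP (t<9-0); WM=11
i=12 t=12 v=6: → [0,17); WM=11
i=13 t=16 v=9: → [0,21); WM=15
i=14 t=13 v=6: DROP (t<15-0); WM=15
i=15 t=17 v=1: → [0,22); WM=16
i=16 t=21 v=2: → [0,26); WM=16
i=17 t=12 v=6: DROP (t<16-0); WM=20
i=18 t=26 v=5: → [26,31); WM=20
i=19 t=19 v=8: DROP (t<20-0); WM=25
i=20 t=27 v=3: → [26,32); WM=25
i=21 t=27 v=9: → [26,32); WM=26
i=22 t=22 v=4: DROP (t<26-0); WM=26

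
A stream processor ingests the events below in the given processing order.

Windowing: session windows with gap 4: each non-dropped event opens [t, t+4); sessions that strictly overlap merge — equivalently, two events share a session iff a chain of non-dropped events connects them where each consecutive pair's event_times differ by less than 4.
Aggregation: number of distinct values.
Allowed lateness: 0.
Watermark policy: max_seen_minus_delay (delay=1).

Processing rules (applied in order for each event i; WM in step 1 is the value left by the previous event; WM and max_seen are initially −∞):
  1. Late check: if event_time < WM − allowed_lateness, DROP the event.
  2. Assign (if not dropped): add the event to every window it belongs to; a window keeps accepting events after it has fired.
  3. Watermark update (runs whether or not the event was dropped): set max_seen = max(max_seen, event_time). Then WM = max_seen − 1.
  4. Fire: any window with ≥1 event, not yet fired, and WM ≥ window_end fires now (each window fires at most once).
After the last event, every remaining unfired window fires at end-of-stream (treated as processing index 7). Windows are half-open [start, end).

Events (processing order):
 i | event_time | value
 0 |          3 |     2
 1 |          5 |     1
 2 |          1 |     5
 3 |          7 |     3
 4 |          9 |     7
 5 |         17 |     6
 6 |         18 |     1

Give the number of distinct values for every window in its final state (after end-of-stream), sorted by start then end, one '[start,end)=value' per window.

i=0 t=3 v=2: → [3,7); WM=2
i=1 t=5 v=1: → [3,9); WM=4
i=2 t=1 v=5: DROP (t<4-0); WM=4
i=3 t=7 v=3: → [3,11); WM=6
i=4 t=9 v=7: → [3,13); WM=8
i=5 t=17 v=6: → [17,21); WM=16
i=6 t=18 v=1: → [17,22); WM=17

[3,13)=4 [17,22)=2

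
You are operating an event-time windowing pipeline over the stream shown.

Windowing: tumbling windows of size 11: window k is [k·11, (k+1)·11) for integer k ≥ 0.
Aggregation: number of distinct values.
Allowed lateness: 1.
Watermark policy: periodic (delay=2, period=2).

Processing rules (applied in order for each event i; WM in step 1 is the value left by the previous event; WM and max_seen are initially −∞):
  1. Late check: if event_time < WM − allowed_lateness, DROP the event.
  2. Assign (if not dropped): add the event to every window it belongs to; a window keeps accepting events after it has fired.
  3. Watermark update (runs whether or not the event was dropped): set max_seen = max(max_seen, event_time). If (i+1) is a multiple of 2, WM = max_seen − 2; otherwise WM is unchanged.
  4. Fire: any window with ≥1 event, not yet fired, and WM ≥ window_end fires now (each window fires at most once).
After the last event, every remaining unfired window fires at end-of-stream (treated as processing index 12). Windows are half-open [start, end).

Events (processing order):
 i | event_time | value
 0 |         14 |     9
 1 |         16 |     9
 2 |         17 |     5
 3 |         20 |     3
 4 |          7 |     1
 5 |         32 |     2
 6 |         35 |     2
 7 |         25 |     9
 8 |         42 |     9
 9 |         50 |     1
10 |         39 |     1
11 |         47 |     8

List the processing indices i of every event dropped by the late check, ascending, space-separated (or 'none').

i=0 t=14 v=9: → [11,22); WM=−∞
i=1 t=16 v=9: → [11,22); WM=14
i=2 t=17 v=5: → [11,22); WM=14
i=3 t=20 v=3: → [11,22); WM=18
i=4 t=7 v=1: DROP (t<18-1); WM=18
i=5 t=32 v=2: → [22,33); WM=30; [11,22) fires=3
i=6 t=35 v=2: → [33,44); WM=30
i=7 t=25 v=9: DROP (t<30-1); WM=33; [22,33) fires=1
i=8 t=42 v=9: → [33,44); WM=33
i=9 t=50 v=1: → [44,55); WM=48; [33,44) fires=2
i=10 t=39 v=1: DROP (t<48-1); WM=48
i=11 t=47 v=8: → [44,55); WM=48

4 7 10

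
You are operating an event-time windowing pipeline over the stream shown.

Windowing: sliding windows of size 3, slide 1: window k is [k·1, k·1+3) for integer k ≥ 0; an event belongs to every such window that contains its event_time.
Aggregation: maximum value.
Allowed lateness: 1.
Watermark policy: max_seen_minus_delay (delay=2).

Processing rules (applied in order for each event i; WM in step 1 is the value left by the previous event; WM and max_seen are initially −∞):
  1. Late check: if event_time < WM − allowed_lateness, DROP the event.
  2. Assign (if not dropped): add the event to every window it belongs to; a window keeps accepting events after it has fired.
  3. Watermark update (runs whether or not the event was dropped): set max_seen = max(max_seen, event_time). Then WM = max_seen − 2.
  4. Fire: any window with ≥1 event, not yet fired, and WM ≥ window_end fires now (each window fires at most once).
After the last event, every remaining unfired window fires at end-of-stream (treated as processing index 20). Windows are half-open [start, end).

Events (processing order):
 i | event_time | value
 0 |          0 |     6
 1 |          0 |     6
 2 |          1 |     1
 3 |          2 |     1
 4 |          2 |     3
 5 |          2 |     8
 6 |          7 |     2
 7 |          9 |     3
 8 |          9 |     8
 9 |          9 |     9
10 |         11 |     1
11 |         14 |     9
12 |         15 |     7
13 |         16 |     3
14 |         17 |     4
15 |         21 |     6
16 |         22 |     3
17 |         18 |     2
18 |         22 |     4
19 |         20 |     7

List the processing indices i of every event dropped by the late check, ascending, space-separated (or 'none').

17

i=0 t=0 v=6: → [0,3); WM=-2
i=1 t=0 v=6: → [0,3); WM=-2
i=2 t=1 v=1: → [1,4),[0,3); WM=-1
i=3 t=2 v=1: → [2,5),[1,4),[0,3); WM=0
i=4 t=2 v=3: → [2,5),[1,4),[0,3); WM=0
i=5 t=2 v=8: → [2,5),[1,4),[0,3); WM=0
i=6 t=7 v=2: → [7,10),[6,9),[5,8); WM=5; [0,3) fires=8 [1,4) fires=8 [2,5) fires=8
i=7 t=9 v=3: → [9,12),[8,11),[7,10); WM=7
i=8 t=9 v=8: → [9,12),[8,11),[7,10); WM=7
i=9 t=9 v=9: → [9,12),[8,11),[7,10); WM=7
i=10 t=11 v=1: → [11,14),[10,13),[9,12); WM=9; [5,8) fires=2 [6,9) fires=2
i=11 t=14 v=9: → [14,17),[13,16),[12,15); WM=12; [7,10) fires=9 [8,11) fires=9 [9,12) fires=9
i=12 t=15 v=7: → [15,18),[14,17),[13,16); WM=13; [10,13) fires=1
i=13 t=16 v=3: → [16,19),[15,18),[14,17); WM=14; [11,14) fires=1
i=14 t=17 v=4: → [17,20),[16,19),[15,18); WM=15; [12,15) fires=9
i=15 t=21 v=6: → [21,24),[20,23),[19,22); WM=19; [13,16) fires=9 [14,17) fires=9 [15,18) fires=7 [16,19) fires=4
i=16 t=22 v=3: → [22,25),[21,24),[20,23); WM=20; [17,20) fires=4
i=17 t=18 v=2: DROP (t<20-1); WM=20
i=18 t=22 v=4: → [22,25),[21,24),[20,23); WM=20
i=19 t=20 v=7: → [20,23),[19,22),[18,21); WM=20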